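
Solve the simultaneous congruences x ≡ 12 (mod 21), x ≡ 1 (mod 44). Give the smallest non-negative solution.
The moduli 21, 44 are pairwise coprime, so by the CRT there is a unique solution mod 21·44 = 924.
Solve by successive substitution. Start with x ≡ 12 (mod 21).
  Combine with x ≡ 1 (mod 44): write x = 12 + 21·t and require 12 + 21·t ≡ 1 (mod 44), i.e. 21·t ≡ 1 − 12 ≡ 33 (mod 44). Since 21^(−1) ≡ 21 (mod 44), t ≡ 21·33 ≡ 33 (mod 44). So x ≡ 12 + 21·33 = 705 (mod 924).
Unique solution in [0, 924): x = 705.

Final answer: x ≡ 705 (mod 924); the representative in [0, 924) is 705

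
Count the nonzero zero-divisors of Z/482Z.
Z/482Z has 241 nonzero zero-divisors

In Z/482Z each nonzero element is either a unit (gcd with 482 is 1) or a zero-divisor (gcd > 1). The number of units is φ(482): factorise 482 = 2 · 241, so φ(482) = (2 − 1) · (241 − 1) = 1 · 240 = 240. The nonzero elements number 482 − 1 = 481. Hence the nonzero zero-divisors number 481 − 240 = 241.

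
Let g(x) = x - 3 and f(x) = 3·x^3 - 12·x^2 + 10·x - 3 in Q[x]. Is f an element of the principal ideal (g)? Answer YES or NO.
In Q[x] the ideal (g) consists of all multiples of g, so f ∈ (g) iff g | f, i.e. iff the remainder of f on division by g is 0. Divide f by g (g is monic, so eliminate the leading term of the running remainder at each step):
  leading term 3·x^3: subtract (3·x^2)·g(x) = 3·x^3 - 9·x^2, leaving -3·x^2 + 10·x - 3
  leading term -3·x^2: subtract (-3·x)·g(x) = -3·x^2 + 9·x, leaving x - 3
  leading term x: subtract (1)·g(x) = x - 3, leaving 0
The remainder is 0, so f(x) = g(x) · h(x) with h(x) = 3·x^2 - 3·x + 1. Hence g | f, i.e. f ∈ (g).

Final answer: YES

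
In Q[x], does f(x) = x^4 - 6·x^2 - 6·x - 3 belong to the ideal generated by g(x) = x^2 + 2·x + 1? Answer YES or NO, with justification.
NO

In Q[x] the ideal (g) consists of all multiples of g, so f ∈ (g) iff g | f, i.e. iff the remainder of f on division by g is 0. Divide f by g (g is monic, so eliminate the leading term of the running remainder at each step):
  leading term x^4: subtract (x^2)·g(x) = x^4 + 2·x^3 + x^2, leaving -2·x^3 - 7·x^2 - 6·x - 3
  leading term -2·x^3: subtract (-2·x)·g(x) = -2·x^3 - 4·x^2 - 2·x, leaving -3·x^2 - 4·x - 3
  leading term -3·x^2: subtract (-3)·g(x) = -3·x^2 - 6·x - 3, leaving 2·x
The remainder r(x) = 2·x ≠ 0 (and deg r < deg g), so g ∤ f, i.e. f ∉ (g).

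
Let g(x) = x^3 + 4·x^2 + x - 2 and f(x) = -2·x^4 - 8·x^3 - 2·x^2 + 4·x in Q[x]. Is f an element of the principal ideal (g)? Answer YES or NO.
In Q[x] the ideal (g) consists of all multiples of g, so f ∈ (g) iff g | f, i.e. iff the remainder of f on division by g is 0. Divide f by g (g is monic, so eliminate the leading term of the running remainder at each step):
  leading term -2·x^4: subtract (-2·x)·g(x) = -2·x^4 - 8·x^3 - 2·x^2 + 4·x, leaving 0
The remainder is 0, so f(x) = g(x) · h(x) with h(x) = -2·x. Hence g | f, i.e. f ∈ (g).

Final answer: YES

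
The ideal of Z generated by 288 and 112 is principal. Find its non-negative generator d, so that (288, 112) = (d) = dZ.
In the PID Z, (a, b) is generated by gcd(a, b). Compute gcd(288, 112) with the extended Euclidean algorithm, tracking rows (r, s, t) with s·288 + t·112 = r:
  row A: (288, 1, 0)   [1·288 + 0·112 = 288]
  row B: (112, 0, 1)   [0·288 + 1·112 = 112]
  288 = 2·112 + 64   → row C = row A − 2·row B = (64, 1, −2)   [check: 1·288 − 2·112 = 64]
  112 = 1·64 + 48   → row D = row B − 1·row C = (48, −1, 3)   [check: −1·288 + 3·112 = 48]
  64 = 1·48 + 16   → row E = row C − 1·row D = (16, 2, −5)   [check: 2·288 − 5·112 = 16]
  48 = 3·16 + 0   → remainder 0, stop. gcd = 16 (last nonzero row E).
So gcd(288, 112) = 16, with Bézout identity 2·288 − 5·112 = 16. Containment (⊇): the Bézout identity exhibits 16 as an element of (288, 112), giving (16) ⊆ (288, 112). Containment (⊆): since 16 | 288 and 16 | 112 (288 = 16·18, 112 = 16·7), every Z-linear combination of 288 and 112 is divisible by 16, so (288, 112) ⊆ (16). Therefore (288, 112) = (16), d = 16.

Final answer: (288, 112) = (16); d = 16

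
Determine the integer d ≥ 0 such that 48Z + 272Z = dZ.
(48, 272) = (16); d = 16

In the PID Z, (a, b) is generated by gcd(a, b). Compute gcd(272, 48) with the extended Euclidean algorithm, tracking rows (r, s, t) with s·272 + t·48 = r:
  row A: (272, 1, 0)   [1·272 + 0·48 = 272]
  row B: (48, 0, 1)   [0·272 + 1·48 = 48]
  272 = 5·48 + 32   → row C = row A − 5·row B = (32, 1, −5)   [check: 1·272 − 5·48 = 32]
  48 = 1·32 + 16   → row D = row B − 1·row C = (16, −1, 6)   [check: −1·272 + 6·48 = 16]
  32 = 2·16 + 0   → remainder 0, stop. gcd = 16 (last nonzero row D).
So gcd(48, 272) = 16, with Bézout identity −1·272 + 6·48 = 16. Containment (⊇): the Bézout identity exhibits 16 as an element of (48, 272), giving (16) ⊆ (48, 272). Containment (⊆): since 16 | 48 and 16 | 272 (48 = 16·3, 272 = 16·17), every Z-linear combination of 48 and 272 is divisible by 16, so (48, 272) ⊆ (16). Therefore (48, 272) = (16), d = 16.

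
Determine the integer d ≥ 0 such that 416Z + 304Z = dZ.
In the PID Z, (a, b) is generated by gcd(a, b). Compute gcd(416, 304) with the extended Euclidean algorithm, tracking rows (r, s, t) with s·416 + t·304 = r:
  row A: (416, 1, 0)   [1·416 + 0·304 = 416]
  row B: (304, 0, 1)   [0·416 + 1·304 = 304]
  416 = 1·304 + 112   → row C = row A − 1·row B = (112, 1, −1)   [check: 1·416 − 1·304 = 112]
  304 = 2·112 + 80   → row D = row B − 2·row C = (80, −2, 3)   [check: −2·416 + 3·304 = 80]
  112 = 1·80 + 32   → row E = row C − 1·row D = (32, 3, −4)   [check: 3·416 − 4·304 = 32]
  80 = 2·32 + 16   → row F = row D − 2·row E = (16, −8, 11)   [check: −8·416 + 11·304 = 16]
  32 = 2·16 + 0   → remainder 0, stop. gcd = 16 (last nonzero row F).
So gcd(416, 304) = 16, with Bézout identity −8·416 + 11·304 = 16. Containment (⊇): the Bézout identity exhibits 16 as an element of (416, 304), giving (16) ⊆ (416, 304). Containment (⊆): since 16 | 416 and 16 | 304 (416 = 16·26, 304 = 16·19), every Z-linear combination of 416 and 304 is divisible by 16, so (416, 304) ⊆ (16). Therefore (416, 304) = (16), d = 16.

Final answer: (416, 304) = (16); d = 16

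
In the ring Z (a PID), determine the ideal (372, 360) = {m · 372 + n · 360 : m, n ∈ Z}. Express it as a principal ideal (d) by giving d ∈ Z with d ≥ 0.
In the PID Z, (a, b) is generated by gcd(a, b). Compute gcd(372, 360) with the extended Euclidean algorithm, tracking rows (r, s, t) with s·372 + t·360 = r:
  row A: (372, 1, 0)   [1·372 + 0·360 = 372]
  row B: (360, 0, 1)   [0·372 + 1·360 = 360]
  372 = 1·360 + 12   → row C = row A − 1·row B = (12, 1, −1)   [check: 1·372 − 1·360 = 12]
  360 = 30·12 + 0   → remainder 0, stop. gcd = 12 (last nonzero row C).
So gcd(372, 360) = 12, with Bézout identity 1·372 − 1·360 = 12. Containment (⊇): the Bézout identity exhibits 12 as an element of (372, 360), giving (12) ⊆ (372, 360). Containment (⊆): since 12 | 372 and 12 | 360 (372 = 12·31, 360 = 12·30), every Z-linear combination of 372 and 360 is divisible by 12, so (372, 360) ⊆ (12). Therefore (372, 360) = (12), d = 12.

Final answer: (372, 360) = (12); d = 12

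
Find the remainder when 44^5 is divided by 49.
Use repeated squaring. Binary(5) = 101. Walk through the bits of the exponent 5 left-to-right: at each bit after the leading one, square the running value, then multiply by 44 if the bit is 1 (always reducing mod 49):
  bit 1 = 1 (leading): start with 44.
  bit 2 = 0: square 44^2 = 1936 ≡ 25 (mod 49).
  bit 3 = 1: square 25^2 = 625 ≡ 37; bit is 1, so multiply 37·44 = 1628 ≡ 11 (mod 49).
Final value: 44^5 ≡ 11 (mod 49).

Final answer: 11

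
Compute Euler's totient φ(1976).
φ(1976) = 864

φ is multiplicative, with φ(p^e) = p^e − p^(e−1). Factorise 1976 = 2^3 · 13 · 19. Then
  φ(1976) = (2^3 − 2^2) · (13 − 1) · (19 − 1) = 4 · 12 · 18 = 864.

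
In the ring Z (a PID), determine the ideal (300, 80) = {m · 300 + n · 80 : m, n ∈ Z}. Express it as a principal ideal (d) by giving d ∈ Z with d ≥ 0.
(300, 80) = (20); d = 20

In the PID Z, (a, b) is generated by gcd(a, b). Compute gcd(300, 80) with the extended Euclidean algorithm, tracking rows (r, s, t) with s·300 + t·80 = r:
  row A: (300, 1, 0)   [1·300 + 0·80 = 300]
  row B: (80, 0, 1)   [0·300 + 1·80 = 80]
  300 = 3·80 + 60   → row C = row A − 3·row B = (60, 1, −3)   [check: 1·300 − 3·80 = 60]
  80 = 1·60 + 20   → row D = row B − 1·row C = (20, −1, 4)   [check: −1·300 + 4·80 = 20]
  60 = 3·20 + 0   → remainder 0, stop. gcd = 20 (last nonzero row D).
So gcd(300, 80) = 20, with Bézout identity −1·300 + 4·80 = 20. Containment (⊇): the Bézout identity exhibits 20 as an element of (300, 80), giving (20) ⊆ (300, 80). Containment (⊆): since 20 | 300 and 20 | 80 (300 = 20·15, 80 = 20·4), every Z-linear combination of 300 and 80 is divisible by 20, so (300, 80) ⊆ (20). Therefore (300, 80) = (20), d = 20.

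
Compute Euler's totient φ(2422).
φ(2422) = 1032

φ is multiplicative, with φ(p^e) = p^e − p^(e−1). Factorise 2422 = 2 · 7 · 173. Then
  φ(2422) = (2 − 1) · (7 − 1) · (173 − 1) = 1 · 6 · 172 = 1032.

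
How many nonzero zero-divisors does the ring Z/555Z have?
Z/555Z has 266 nonzero zero-divisors

In Z/555Z each nonzero element is either a unit (gcd with 555 is 1) or a zero-divisor (gcd > 1). The number of units is φ(555): factorise 555 = 3 · 5 · 37, so φ(555) = (3 − 1) · (5 − 1) · (37 − 1) = 2 · 4 · 36 = 288. The nonzero elements number 555 − 1 = 554. Hence the nonzero zero-divisors number 554 − 288 = 266.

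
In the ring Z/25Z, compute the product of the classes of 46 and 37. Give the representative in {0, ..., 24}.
2

Reduce the factors first: 46 ≡ 21, 37 ≡ 12 (mod 25), so 46 · 37 ≡ 21 · 12 (mod 25). 21 · 12 = 252. Dividing by 25: 252 = 10·25 + 2. So (46 · 37) mod 25 = 2.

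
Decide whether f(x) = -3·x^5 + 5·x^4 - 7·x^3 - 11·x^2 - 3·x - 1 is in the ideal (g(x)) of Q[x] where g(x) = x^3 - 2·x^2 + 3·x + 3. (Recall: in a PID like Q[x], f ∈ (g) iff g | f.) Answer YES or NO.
In Q[x] the ideal (g) consists of all multiples of g, so f ∈ (g) iff g | f, i.e. iff the remainder of f on division by g is 0. Divide f by g (g is monic, so eliminate the leading term of the running remainder at each step):
  leading term -3·x^5: subtract (-3·x^2)·g(x) = -3·x^5 + 6·x^4 - 9·x^3 - 9·x^2, leaving -x^4 + 2·x^3 - 2·x^2 - 3·x - 1
  leading term -x^4: subtract (-x)·g(x) = -x^4 + 2·x^3 - 3·x^2 - 3·x, leaving x^2 - 1
The remainder r(x) = x^2 - 1 ≠ 0 (and deg r < deg g), so g ∤ f, i.e. f ∉ (g).

Final answer: NO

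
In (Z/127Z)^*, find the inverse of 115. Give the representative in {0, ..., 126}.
115^(−1) ≡ 74 (mod 127)

Apply the extended Euclidean algorithm to (127, 115), tracking rows (r, s, t) with s·127 + t·115 = r. Each division r_prev = q·r_cur + r_new produces the new row as (previous row) − q·(current row):
  row A: (127, 1, 0)   [1·127 + 0·115 = 127]
  row B: (115, 0, 1)   [0·127 + 1·115 = 115]
  127 = 1·115 + 12   → row C = row A − 1·row B = (12, 1, −1)   [check: 1·127 − 1·115 = 12]
  115 = 9·12 + 7   → row D = row B − 9·row C = (7, −9, 10)   [check: −9·127 + 10·115 = 7]
  12 = 1·7 + 5   → row E = row C − 1·row D = (5, 10, −11)   [check: 10·127 − 11·115 = 5]
  7 = 1·5 + 2   → row F = row D − 1·row E = (2, −19, 21)   [check: −19·127 + 21·115 = 2]
  5 = 2·2 + 1   → row G = row E − 2·row F = (1, 48, −53)   [check: 48·127 − 53·115 = 1]
  2 = 2·1 + 0   → remainder 0, stop. gcd = 1 (last nonzero row G).
The gcd is 1, so 115 is invertible mod 127. The last nonzero row gives 48·127 − 53·115 = 1, so t = −53. So 115^(−1) ≡ −53 ≡ 74 (mod 127). Verify: 115 · 74 = 8510 ≡ 1 (mod 127). ✓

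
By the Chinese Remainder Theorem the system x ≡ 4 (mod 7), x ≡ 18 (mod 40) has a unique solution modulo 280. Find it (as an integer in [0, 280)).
x ≡ 18 (mod 280); the representative in [0, 280) is 18

The moduli 7, 40 are pairwise coprime, so by the CRT there is a unique solution mod 7·40 = 280.
Solve by successive substitution. Start with x ≡ 4 (mod 7).
  Combine with x ≡ 18 (mod 40): write x = 4 + 7·t and require 4 + 7·t ≡ 18 (mod 40), i.e. 7·t ≡ 18 − 4 ≡ 14 (mod 40). Since 7^(−1) ≡ 23 (mod 40), t ≡ 23·14 ≡ 2 (mod 40). So x ≡ 4 + 7·2 = 18 (mod 280).
Unique solution in [0, 280): x = 18.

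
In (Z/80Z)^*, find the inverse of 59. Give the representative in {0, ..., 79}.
59^(−1) ≡ 19 (mod 80)

Apply the extended Euclidean algorithm to (80, 59), tracking rows (r, s, t) with s·80 + t·59 = r. Each division r_prev = q·r_cur + r_new produces the new row as (previous row) − q·(current row):
  row A: (80, 1, 0)   [1·80 + 0·59 = 80]
  row B: (59, 0, 1)   [0·80 + 1·59 = 59]
  80 = 1·59 + 21   → row C = row A − 1·row B = (21, 1, −1)   [check: 1·80 − 1·59 = 21]
  59 = 2·21 + 17   → row D = row B − 2·row C = (17, −2, 3)   [check: −2·80 + 3·59 = 17]
  21 = 1·17 + 4   → row E = row C − 1·row D = (4, 3, −4)   [check: 3·80 − 4·59 = 4]
  17 = 4·4 + 1   → row F = row D − 4·row E = (1, −14, 19)   [check: −14·80 + 19·59 = 1]
  4 = 4·1 + 0   → remainder 0, stop. gcd = 1 (last nonzero row F).
The gcd is 1, so 59 is invertible mod 80. The last nonzero row gives −14·80 + 19·59 = 1, so t = 19. So 59^(−1) ≡ 19 (mod 80). Verify: 59 · 19 = 1121 ≡ 1 (mod 80). ✓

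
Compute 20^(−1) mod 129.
20^(−1) ≡ 71 (mod 129)

Apply the extended Euclidean algorithm to (129, 20), tracking rows (r, s, t) with s·129 + t·20 = r. Each division r_prev = q·r_cur + r_new produces the new row as (previous row) − q·(current row):
  row A: (129, 1, 0)   [1·129 + 0·20 = 129]
  row B: (20, 0, 1)   [0·129 + 1·20 = 20]
  129 = 6·20 + 9   → row C = row A − 6·row B = (9, 1, −6)   [check: 1·129 − 6·20 = 9]
  20 = 2·9 + 2   → row D = row B − 2·row C = (2, −2, 13)   [check: −2·129 + 13·20 = 2]
  9 = 4·2 + 1   → row E = row C − 4·row D = (1, 9, −58)   [check: 9·129 − 58·20 = 1]
  2 = 2·1 + 0   → remainder 0, stop. gcd = 1 (last nonzero row E).
The gcd is 1, so 20 is invertible mod 129. The last nonzero row gives 9·129 − 58·20 = 1, so t = −58. So 20^(−1) ≡ −58 ≡ 71 (mod 129). Verify: 20 · 71 = 1420 ≡ 1 (mod 129). ✓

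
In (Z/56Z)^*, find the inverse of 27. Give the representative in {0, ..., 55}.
27^(−1) ≡ 27 (mod 56)

Apply the extended Euclidean algorithm to (56, 27), tracking rows (r, s, t) with s·56 + t·27 = r. Each division r_prev = q·r_cur + r_new produces the new row as (previous row) − q·(current row):
  row A: (56, 1, 0)   [1·56 + 0·27 = 56]
  row B: (27, 0, 1)   [0·56 + 1·27 = 27]
  56 = 2·27 + 2   → row C = row A − 2·row B = (2, 1, −2)   [check: 1·56 − 2·27 = 2]
  27 = 13·2 + 1   → row D = row B − 13·row C = (1, −13, 27)   [check: −13·56 + 27·27 = 1]
  2 = 2·1 + 0   → remainder 0, stop. gcd = 1 (last nonzero row D).
The gcd is 1, so 27 is invertible mod 56. The last nonzero row gives −13·56 + 27·27 = 1, so t = 27. So 27^(−1) ≡ 27 (mod 56). Verify: 27 · 27 = 729 ≡ 1 (mod 56). ✓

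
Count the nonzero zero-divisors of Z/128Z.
In Z/128Z each nonzero element is either a unit (gcd with 128 is 1) or a zero-divisor (gcd > 1). The number of units is φ(128): factorise 128 = 2^7, so φ(128) = (2^7 − 2^6) = 64 = 64. The nonzero elements number 128 − 1 = 127. Hence the nonzero zero-divisors number 127 − 64 = 63.

Final answer: Z/128Z has 63 nonzero zero-divisors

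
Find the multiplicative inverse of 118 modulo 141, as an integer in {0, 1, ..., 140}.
Apply the extended Euclidean algorithm to (141, 118), tracking rows (r, s, t) with s·141 + t·118 = r. Each division r_prev = q·r_cur + r_new produces the new row as (previous row) − q·(current row):
  row A: (141, 1, 0)   [1·141 + 0·118 = 141]
  row B: (118, 0, 1)   [0·141 + 1·118 = 118]
  141 = 1·118 + 23   → row C = row A − 1·row B = (23, 1, −1)   [check: 1·141 − 1·118 = 23]
  118 = 5·23 + 3   → row D = row B − 5·row C = (3, −5, 6)   [check: −5·141 + 6·118 = 3]
  23 = 7·3 + 2   → row E = row C − 7·row D = (2, 36, −43)   [check: 36·141 − 43·118 = 2]
  3 = 1·2 + 1   → row F = row D − 1·row E = (1, −41, 49)   [check: −41·141 + 49·118 = 1]
  2 = 2·1 + 0   → remainder 0, stop. gcd = 1 (last nonzero row F).
The gcd is 1, so 118 is invertible mod 141. The last nonzero row gives −41·141 + 49·118 = 1, so t = 49. So 118^(−1) ≡ 49 (mod 141). Verify: 118 · 49 = 5782 ≡ 1 (mod 141). ✓

Final answer: 118^(−1) ≡ 49 (mod 141)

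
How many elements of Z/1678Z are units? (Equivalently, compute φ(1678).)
An element a ∈ Z/1678Z is a unit iff gcd(a, 1678) = 1, so the number of units is φ(1678). φ is multiplicative, with φ(p^e) = p^e − p^(e−1). Factorise 1678 = 2 · 839. Then
  φ(1678) = (2 − 1) · (839 − 1) = 1 · 838 = 838.

Final answer: Z/1678Z has φ(1678) = 838 units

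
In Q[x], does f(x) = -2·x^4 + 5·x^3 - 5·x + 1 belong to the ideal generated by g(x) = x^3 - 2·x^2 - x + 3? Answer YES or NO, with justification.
In Q[x] the ideal (g) consists of all multiples of g, so f ∈ (g) iff g | f, i.e. iff the remainder of f on division by g is 0. Divide f by g (g is monic, so eliminate the leading term of the running remainder at each step):
  leading term -2·x^4: subtract (-2·x)·g(x) = -2·x^4 + 4·x^3 + 2·x^2 - 6·x, leaving x^3 - 2·x^2 + x + 1
  leading term x^3: subtract (1)·g(x) = x^3 - 2·x^2 - x + 3, leaving 2·x - 2
The remainder r(x) = 2·x - 2 ≠ 0 (and deg r < deg g), so g ∤ f, i.e. f ∉ (g).

Final answer: NO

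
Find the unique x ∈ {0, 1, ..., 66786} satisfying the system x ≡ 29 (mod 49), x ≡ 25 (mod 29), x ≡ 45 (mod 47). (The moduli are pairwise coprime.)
x ≡ 57996 (mod 66787); the representative in [0, 66787) is 57996

The moduli 49, 29, 47 are pairwise coprime, so by the CRT there is a unique solution mod 49·29·47 = 66787.
Solve by successive substitution. Start with x ≡ 29 (mod 49).
  Combine with x ≡ 25 (mod 29): write x = 29 + 49·t and require 29 + 49·t ≡ 25 (mod 29), i.e. 49·t ≡ 25 − 29 ≡ 25 (mod 29). Since 49^(−1) ≡ 16 (mod 29) (49 ≡ 20 (mod 29)), t ≡ 16·25 ≡ 23 (mod 29). So x ≡ 29 + 49·23 = 1156 (mod 1421).
  Combine with x ≡ 45 (mod 47): write x = 1156 + 1421·t and require 1156 + 1421·t ≡ 45 (mod 47), i.e. 1421·t ≡ 45 − 1156 ≡ 17 (mod 47). Since 1421^(−1) ≡ 30 (mod 47) (1421 ≡ 11 (mod 47)), t ≡ 30·17 ≡ 40 (mod 47). So x ≡ 1156 + 1421·40 = 57996 (mod 66787).
Unique solution in [0, 66787): x = 57996.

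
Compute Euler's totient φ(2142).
φ(2142) = 576

φ is multiplicative, with φ(p^e) = p^e − p^(e−1). Factorise 2142 = 2 · 3^2 · 7 · 17. Then
  φ(2142) = (2 − 1) · (3^2 − 3^1) · (7 − 1) · (17 − 1) = 1 · 6 · 6 · 16 = 576.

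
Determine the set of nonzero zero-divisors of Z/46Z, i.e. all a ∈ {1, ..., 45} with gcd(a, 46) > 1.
An element a ∈ Z/46Z (with a ≠ 0) is a zero-divisor iff gcd(a, 46) > 1 (because a is a unit precisely when gcd(a, n) = 1, and in Z/nZ every nonzero, non-unit element is a zero-divisor). Scan a = 1, ..., 45 and keep those with gcd(a, 46) > 1:
  gcd(2, 46) = 2, gcd(4, 46) = 2, gcd(6, 46) = 2, gcd(8, 46) = 2, gcd(10, 46) = 2, gcd(12, 46) = 2, gcd(14, 46) = 2, gcd(16, 46) = 2, gcd(18, 46) = 2, gcd(20, 46) = 2, gcd(22, 46) = 2, gcd(23, 46) = 23, gcd(24, 46) = 2, gcd(26, 46) = 2, gcd(28, 46) = 2, gcd(30, 46) = 2, gcd(32, 46) = 2, gcd(34, 46) = 2, gcd(36, 46) = 2, gcd(38, 46) = 2, gcd(40, 46) = 2, gcd(42, 46) = 2, gcd(44, 46) = 2.
All other a ∈ {1, ..., 45} have gcd(a, 46) = 1 and are units. So the nonzero zero-divisors are exactly the 23 values of a appearing in this scan.

Final answer: nonzero zero-divisors of Z/46Z = {2, 4, 6, 8, 10, 12, 14, 16, 18, 20, 22, 23, 24, 26, 28, 30, 32, 34, 36, 38, 40, 42, 44}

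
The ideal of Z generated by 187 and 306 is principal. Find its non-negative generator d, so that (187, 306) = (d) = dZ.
(187, 306) = (17); d = 17

In the PID Z, (a, b) is generated by gcd(a, b). Compute gcd(306, 187) with the extended Euclidean algorithm, tracking rows (r, s, t) with s·306 + t·187 = r:
  row A: (306, 1, 0)   [1·306 + 0·187 = 306]
  row B: (187, 0, 1)   [0·306 + 1·187 = 187]
  306 = 1·187 + 119   → row C = row A − 1·row B = (119, 1, −1)   [check: 1·306 − 1·187 = 119]
  187 = 1·119 + 68   → row D = row B − 1·row C = (68, −1, 2)   [check: −1·306 + 2·187 = 68]
  119 = 1·68 + 51   → row E = row C − 1·row D = (51, 2, −3)   [check: 2·306 − 3·187 = 51]
  68 = 1·51 + 17   → row F = row D − 1·row E = (17, −3, 5)   [check: −3·306 + 5·187 = 17]
  51 = 3·17 + 0   → remainder 0, stop. gcd = 17 (last nonzero row F).
So gcd(187, 306) = 17, with Bézout identity −3·306 + 5·187 = 17. Containment (⊇): the Bézout identity exhibits 17 as an element of (187, 306), giving (17) ⊆ (187, 306). Containment (⊆): since 17 | 187 and 17 | 306 (187 = 17·11, 306 = 17·18), every Z-linear combination of 187 and 306 is divisible by 17, so (187, 306) ⊆ (17). Therefore (187, 306) = (17), d = 17.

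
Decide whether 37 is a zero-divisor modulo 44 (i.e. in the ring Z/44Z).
gcd(37, 44) = 1, so 37 is a unit in Z/44Z (it has a multiplicative inverse). A unit cannot be a zero-divisor: if 37·b ≡ 0 then multiplying both sides by 37^(−1) gives b ≡ 0. So 37 is not a zero-divisor.

Final answer: NO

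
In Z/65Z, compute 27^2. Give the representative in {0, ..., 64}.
Use repeated squaring. Binary(2) = 10. Walk through the bits of the exponent 2 left-to-right: at each bit after the leading one, square the running value, then multiply by 27 if the bit is 1 (always reducing mod 65):
  bit 1 = 1 (leading): start with 27.
  bit 2 = 0: square 27^2 = 729 ≡ 14 (mod 65).
Final value: 27^2 ≡ 14 (mod 65).

Final answer: 14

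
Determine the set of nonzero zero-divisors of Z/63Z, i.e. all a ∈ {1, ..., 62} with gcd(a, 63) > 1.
An element a ∈ Z/63Z (with a ≠ 0) is a zero-divisor iff gcd(a, 63) > 1 (because a is a unit precisely when gcd(a, n) = 1, and in Z/nZ every nonzero, non-unit element is a zero-divisor). Scan a = 1, ..., 62 and keep those with gcd(a, 63) > 1:
  gcd(3, 63) = 3, gcd(6, 63) = 3, gcd(7, 63) = 7, gcd(9, 63) = 9, gcd(12, 63) = 3, gcd(14, 63) = 7, gcd(15, 63) = 3, gcd(18, 63) = 9, gcd(21, 63) = 21, gcd(24, 63) = 3, gcd(27, 63) = 9, gcd(28, 63) = 7, gcd(30, 63) = 3, gcd(33, 63) = 3, gcd(35, 63) = 7, gcd(36, 63) = 9, gcd(39, 63) = 3, gcd(42, 63) = 21, gcd(45, 63) = 9, gcd(48, 63) = 3, gcd(49, 63) = 7, gcd(51, 63) = 3, gcd(54, 63) = 9, gcd(56, 63) = 7, gcd(57, 63) = 3, gcd(60, 63) = 3.
All other a ∈ {1, ..., 62} have gcd(a, 63) = 1 and are units. So the nonzero zero-divisors are exactly the 26 values of a appearing in this scan.

Final answer: nonzero zero-divisors of Z/63Z = {3, 6, 7, 9, 12, 14, 15, 18, 21, 24, 27, 28, 30, 33, 35, 36, 39, 42, 45, 48, 49, 51, 54, 56, 57, 60}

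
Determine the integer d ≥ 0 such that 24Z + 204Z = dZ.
(24, 204) = (12); d = 12

In the PID Z, (a, b) is generated by gcd(a, b). Compute gcd(204, 24) with the extended Euclidean algorithm, tracking rows (r, s, t) with s·204 + t·24 = r:
  row A: (204, 1, 0)   [1·204 + 0·24 = 204]
  row B: (24, 0, 1)   [0·204 + 1·24 = 24]
  204 = 8·24 + 12   → row C = row A − 8·row B = (12, 1, −8)   [check: 1·204 − 8·24 = 12]
  24 = 2·12 + 0   → remainder 0, stop. gcd = 12 (last nonzero row C).
So gcd(24, 204) = 12, with Bézout identity 1·204 − 8·24 = 12. Containment (⊇): the Bézout identity exhibits 12 as an element of (24, 204), giving (12) ⊆ (24, 204). Containment (⊆): since 12 | 24 and 12 | 204 (24 = 12·2, 204 = 12·17), every Z-linear combination of 24 and 204 is divisible by 12, so (24, 204) ⊆ (12). Therefore (24, 204) = (12), d = 12.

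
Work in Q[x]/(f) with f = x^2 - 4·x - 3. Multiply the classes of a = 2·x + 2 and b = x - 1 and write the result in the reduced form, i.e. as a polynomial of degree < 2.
First multiply in Q[x] without reducing: a · b = 2·x^2 - 2. Now divide by f(x) = x^2 - 4·x - 3, eliminating the leading term at each step:
  leading term 2·x^2: subtract (2)·f(x) = 2·x^2 - 8·x - 6, leaving 8·x + 4
The degree is now < 2, so this is the remainder. Hence a · b ≡ 8·x + 4 in Q[x]/(f).

Final answer: a · b ≡ 8·x + 4 (mod f(x))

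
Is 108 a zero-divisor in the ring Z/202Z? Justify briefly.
YES

gcd(108, 202) = 2 > 1, so 108 is not a unit in Z/202Z. In Z/nZ every nonzero non-unit is a zero-divisor: explicitly, take b = 202/gcd = 101 ≠ 0 (mod 202); then 108·101 = 10908 = 54·202, i.e. 108·101 ≡ 0 (mod 202). So 108 is a zero-divisor.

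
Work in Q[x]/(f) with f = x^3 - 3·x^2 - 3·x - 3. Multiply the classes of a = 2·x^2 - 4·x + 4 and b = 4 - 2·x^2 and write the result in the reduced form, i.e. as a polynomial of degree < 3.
a · b ≡ -24·x^2 - 40·x + 4 (mod f(x))

First multiply in Q[x] without reducing: a · b = -4·x^4 + 8·x^3 - 16·x + 16. Now divide by f(x) = x^3 - 3·x^2 - 3·x - 3, eliminating the leading term at each step:
  leading term -4·x^4: subtract (-4·x)·f(x) = -4·x^4 + 12·x^3 + 12·x^2 + 12·x, leaving -4·x^3 - 12·x^2 - 28·x + 16
  leading term -4·x^3: subtract (-4)·f(x) = -4·x^3 + 12·x^2 + 12·x + 12, leaving -24·x^2 - 40·x + 4
The degree is now < 3, so this is the remainder. Hence a · b ≡ -24·x^2 - 40·x + 4 in Q[x]/(f).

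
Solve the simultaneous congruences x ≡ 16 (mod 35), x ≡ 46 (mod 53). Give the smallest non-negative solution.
The moduli 35, 53 are pairwise coprime, so by the CRT there is a unique solution mod 35·53 = 1855.
Solve by successive substitution. Start with x ≡ 16 (mod 35).
  Combine with x ≡ 46 (mod 53): write x = 16 + 35·t and require 16 + 35·t ≡ 46 (mod 53), i.e. 35·t ≡ 46 − 16 ≡ 30 (mod 53). Since 35^(−1) ≡ 50 (mod 53), t ≡ 50·30 ≡ 16 (mod 53). So x ≡ 16 + 35·16 = 576 (mod 1855).
Unique solution in [0, 1855): x = 576.

Final answer: x ≡ 576 (mod 1855); the representative in [0, 1855) is 576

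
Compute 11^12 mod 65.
1

Use repeated squaring. Binary(12) = 1100. Walk through the bits of the exponent 12 left-to-right: at each bit after the leading one, square the running value, then multiply by 11 if the bit is 1 (always reducing mod 65):
  bit 1 = 1 (leading): start with 11.
  bit 2 = 1: square 11^2 = 121 ≡ 56; bit is 1, so multiply 56·11 = 616 ≡ 31 (mod 65).
  bit 3 = 0: square 31^2 = 961 ≡ 51 (mod 65).
  bit 4 = 0: square 51^2 = 2601 ≡ 1 (mod 65).
Final value: 11^12 ≡ 1 (mod 65).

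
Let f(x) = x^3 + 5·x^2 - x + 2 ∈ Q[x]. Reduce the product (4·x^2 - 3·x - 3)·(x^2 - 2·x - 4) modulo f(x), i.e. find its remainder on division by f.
First multiply in Q[x] without reducing: a · b = 4·x^4 - 11·x^3 - 13·x^2 + 18·x + 12. Now divide by f(x) = x^3 + 5·x^2 - x + 2, eliminating the leading term at each step:
  leading term 4·x^4: subtract (4·x)·f(x) = 4·x^4 + 20·x^3 - 4·x^2 + 8·x, leaving -31·x^3 - 9·x^2 + 10·x + 12
  leading term -31·x^3: subtract (-31)·f(x) = -31·x^3 - 155·x^2 + 31·x - 62, leaving 146·x^2 - 21·x + 74
The degree is now < 3, so this is the remainder. Hence a · b ≡ 146·x^2 - 21·x + 74 in Q[x]/(f).

Final answer: a · b ≡ 146·x^2 - 21·x + 74 (mod f(x))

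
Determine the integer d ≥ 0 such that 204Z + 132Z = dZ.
(204, 132) = (12); d = 12

In the PID Z, (a, b) is generated by gcd(a, b). Compute gcd(204, 132) with the extended Euclidean algorithm, tracking rows (r, s, t) with s·204 + t·132 = r:
  row A: (204, 1, 0)   [1·204 + 0·132 = 204]
  row B: (132, 0, 1)   [0·204 + 1·132 = 132]
  204 = 1·132 + 72   → row C = row A − 1·row B = (72, 1, −1)   [check: 1·204 − 1·132 = 72]
  132 = 1·72 + 60   → row D = row B − 1·row C = (60, −1, 2)   [check: −1·204 + 2·132 = 60]
  72 = 1·60 + 12   → row E = row C − 1·row D = (12, 2, −3)   [check: 2·204 − 3·132 = 12]
  60 = 5·12 + 0   → remainder 0, stop. gcd = 12 (last nonzero row E).
So gcd(204, 132) = 12, with Bézout identity 2·204 − 3·132 = 12. Containment (⊇): the Bézout identity exhibits 12 as an element of (204, 132), giving (12) ⊆ (204, 132). Containment (⊆): since 12 | 204 and 12 | 132 (204 = 12·17, 132 = 12·11), every Z-linear combination of 204 and 132 is divisible by 12, so (204, 132) ⊆ (12). Therefore (204, 132) = (12), d = 12.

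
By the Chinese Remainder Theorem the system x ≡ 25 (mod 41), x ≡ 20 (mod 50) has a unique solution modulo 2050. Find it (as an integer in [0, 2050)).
x ≡ 1870 (mod 2050); the representative in [0, 2050) is 1870

The moduli 41, 50 are pairwise coprime, so by the CRT there is a unique solution mod 41·50 = 2050.
Solve by successive substitution. Start with x ≡ 25 (mod 41).
  Combine with x ≡ 20 (mod 50): write x = 25 + 41·t and require 25 + 41·t ≡ 20 (mod 50), i.e. 41·t ≡ 20 − 25 ≡ 45 (mod 50). Since 41^(−1) ≡ 11 (mod 50), t ≡ 11·45 ≡ 45 (mod 50). So x ≡ 25 + 41·45 = 1870 (mod 2050).
Unique solution in [0, 2050): x = 1870.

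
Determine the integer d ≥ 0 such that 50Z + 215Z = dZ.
(50, 215) = (5); d = 5

In the PID Z, (a, b) is generated by gcd(a, b). Compute gcd(215, 50) with the extended Euclidean algorithm, tracking rows (r, s, t) with s·215 + t·50 = r:
  row A: (215, 1, 0)   [1·215 + 0·50 = 215]
  row B: (50, 0, 1)   [0·215 + 1·50 = 50]
  215 = 4·50 + 15   → row C = row A − 4·row B = (15, 1, −4)   [check: 1·215 − 4·50 = 15]
  50 = 3·15 + 5   → row D = row B − 3·row C = (5, −3, 13)   [check: −3·215 + 13·50 = 5]
  15 = 3·5 + 0   → remainder 0, stop. gcd = 5 (last nonzero row D).
So gcd(50, 215) = 5, with Bézout identity −3·215 + 13·50 = 5. Containment (⊇): the Bézout identity exhibits 5 as an element of (50, 215), giving (5) ⊆ (50, 215). Containment (⊆): since 5 | 50 and 5 | 215 (50 = 5·10, 215 = 5·43), every Z-linear combination of 50 and 215 is divisible by 5, so (50, 215) ⊆ (5). Therefore (50, 215) = (5), d = 5.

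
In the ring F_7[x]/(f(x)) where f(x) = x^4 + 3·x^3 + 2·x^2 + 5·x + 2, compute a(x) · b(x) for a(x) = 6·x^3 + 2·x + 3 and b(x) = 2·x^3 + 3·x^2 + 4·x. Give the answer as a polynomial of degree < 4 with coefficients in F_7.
Multiply as integer polynomials: a · b = 12·x^6 + 18·x^5 + 28·x^4 + 12·x^3 + 17·x^2 + 12·x. Reducing coefficients mod 7: a · b ≡ 5·x^6 + 4·x^5 + 5·x^3 + 3·x^2 + 5·x. Now divide by f(x) = x^4 + 3·x^3 + 2·x^2 + 5·x + 2 in F_7[x], eliminating the leading term at each step:
  leading term 5·x^6: subtract (5·x^2)·f(x) = 5·x^6 + x^5 + 3·x^4 + 4·x^3 + 3·x^2, leaving 3·x^5 + 4·x^4 + x^3 + 5·x (coefficients mod 7)
  leading term 3·x^5: subtract (3·x)·f(x) = 3·x^5 + 2·x^4 + 6·x^3 + x^2 + 6·x, leaving 2·x^4 + 2·x^3 + 6·x^2 + 6·x (coefficients mod 7)
  leading term 2·x^4: subtract (2)·f(x) = 2·x^4 + 6·x^3 + 4·x^2 + 3·x + 4, leaving 3·x^3 + 2·x^2 + 3·x + 3 (coefficients mod 7)
The degree is now < 4, so this is the remainder. Hence a · b ≡ 3·x^3 + 2·x^2 + 3·x + 3 in F_7[x]/(f).

Final answer: a · b ≡ 3·x^3 + 2·x^2 + 3·x + 3 (mod f(x))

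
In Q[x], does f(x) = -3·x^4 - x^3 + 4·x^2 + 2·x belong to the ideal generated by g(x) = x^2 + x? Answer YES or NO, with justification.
In Q[x] the ideal (g) consists of all multiples of g, so f ∈ (g) iff g | f, i.e. iff the remainder of f on division by g is 0. Divide f by g (g is monic, so eliminate the leading term of the running remainder at each step):
  leading term -3·x^4: subtract (-3·x^2)·g(x) = -3·x^4 - 3·x^3, leaving 2·x^3 + 4·x^2 + 2·x
  leading term 2·x^3: subtract (2·x)·g(x) = 2·x^3 + 2·x^2, leaving 2·x^2 + 2·x
  leading term 2·x^2: subtract (2)·g(x) = 2·x^2 + 2·x, leaving 0
The remainder is 0, so f(x) = g(x) · h(x) with h(x) = -3·x^2 + 2·x + 2. Hence g | f, i.e. f ∈ (g).

Final answer: YES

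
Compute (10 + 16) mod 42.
Both summands are already reduced mod 42. 10 + 16 = 26; 26 = 0·42 + 26, so (10 + 16) mod 42 = 26.

Final answer: 26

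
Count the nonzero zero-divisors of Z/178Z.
Z/178Z has 89 nonzero zero-divisors

In Z/178Z each nonzero element is either a unit (gcd with 178 is 1) or a zero-divisor (gcd > 1). The number of units is φ(178): factorise 178 = 2 · 89, so φ(178) = (2 − 1) · (89 − 1) = 1 · 88 = 88. The nonzero elements number 178 − 1 = 177. Hence the nonzero zero-divisors number 177 − 88 = 89.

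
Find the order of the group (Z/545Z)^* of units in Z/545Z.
(Z/545Z)^* consists of the classes a with gcd(a, 545) = 1, so its order is φ(545). φ is multiplicative, with φ(p^e) = p^e − p^(e−1). Factorise 545 = 5 · 109. Then
  φ(545) = (5 − 1) · (109 − 1) = 4 · 108 = 432.
Thus |(Z/545Z)^*| = 432.

Final answer: |(Z/545Z)^*| = 432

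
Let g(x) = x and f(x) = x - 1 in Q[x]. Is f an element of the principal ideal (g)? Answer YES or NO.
NO

In Q[x] the ideal (g) consists of all multiples of g, so f ∈ (g) iff g | f, i.e. iff the remainder of f on division by g is 0. Divide f by g (g is monic, so eliminate the leading term of the running remainder at each step):
  leading term x: subtract (1)·g(x) = x, leaving -1
The remainder r(x) = -1 ≠ 0 (and deg r < deg g), so g ∤ f, i.e. f ∉ (g).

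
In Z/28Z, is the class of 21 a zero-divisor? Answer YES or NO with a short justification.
gcd(21, 28) = 7 > 1, so 21 is not a unit in Z/28Z. In Z/nZ every nonzero non-unit is a zero-divisor: explicitly, take b = 28/gcd = 4 ≠ 0 (mod 28); then 21·4 = 84 = 3·28, i.e. 21·4 ≡ 0 (mod 28). So 21 is a zero-divisor.

Final answer: YES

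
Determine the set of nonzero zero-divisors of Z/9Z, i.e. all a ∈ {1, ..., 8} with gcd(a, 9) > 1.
An element a ∈ Z/9Z (with a ≠ 0) is a zero-divisor iff gcd(a, 9) > 1 (because a is a unit precisely when gcd(a, n) = 1, and in Z/nZ every nonzero, non-unit element is a zero-divisor). Scan a = 1, ..., 8 and keep those with gcd(a, 9) > 1:
  gcd(3, 9) = 3, gcd(6, 9) = 3.
All other a ∈ {1, ..., 8} have gcd(a, 9) = 1 and are units. So the nonzero zero-divisors are exactly the 2 values of a appearing in this scan.

Final answer: nonzero zero-divisors of Z/9Z = {3, 6}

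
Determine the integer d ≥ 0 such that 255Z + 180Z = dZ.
In the PID Z, (a, b) is generated by gcd(a, b). Compute gcd(255, 180) with the extended Euclidean algorithm, tracking rows (r, s, t) with s·255 + t·180 = r:
  row A: (255, 1, 0)   [1·255 + 0·180 = 255]
  row B: (180, 0, 1)   [0·255 + 1·180 = 180]
  255 = 1·180 + 75   → row C = row A − 1·row B = (75, 1, −1)   [check: 1·255 − 1·180 = 75]
  180 = 2·75 + 30   → row D = row B − 2·row C = (30, −2, 3)   [check: −2·255 + 3·180 = 30]
  75 = 2·30 + 15   → row E = row C − 2·row D = (15, 5, −7)   [check: 5·255 − 7·180 = 15]
  30 = 2·15 + 0   → remainder 0, stop. gcd = 15 (last nonzero row E).
So gcd(255, 180) = 15, with Bézout identity 5·255 − 7·180 = 15. Containment (⊇): the Bézout identity exhibits 15 as an element of (255, 180), giving (15) ⊆ (255, 180). Containment (⊆): since 15 | 255 and 15 | 180 (255 = 15·17, 180 = 15·12), every Z-linear combination of 255 and 180 is divisible by 15, so (255, 180) ⊆ (15). Therefore (255, 180) = (15), d = 15.

Final answer: (255, 180) = (15); d = 15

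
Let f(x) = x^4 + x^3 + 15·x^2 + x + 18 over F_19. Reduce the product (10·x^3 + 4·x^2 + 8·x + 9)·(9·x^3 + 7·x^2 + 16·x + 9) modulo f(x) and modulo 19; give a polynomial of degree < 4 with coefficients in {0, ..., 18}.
a · b ≡ 3·x^3 + 8·x + 1 (mod f(x))

Multiply as integer polynomials: a · b = 90·x^6 + 106·x^5 + 260·x^4 + 291·x^3 + 227·x^2 + 216·x + 81. Reducing coefficients mod 19: a · b ≡ 14·x^6 + 11·x^5 + 13·x^4 + 6·x^3 + 18·x^2 + 7·x + 5. Now divide by f(x) = x^4 + x^3 + 15·x^2 + x + 18 in F_19[x], eliminating the leading term at each step:
  leading term 14·x^6: subtract (14·x^2)·f(x) = 14·x^6 + 14·x^5 + x^4 + 14·x^3 + 5·x^2, leaving 16·x^5 + 12·x^4 + 11·x^3 + 13·x^2 + 7·x + 5 (coefficients mod 19)
  leading term 16·x^5: subtract (16·x)·f(x) = 16·x^5 + 16·x^4 + 12·x^3 + 16·x^2 + 3·x, leaving 15·x^4 + 18·x^3 + 16·x^2 + 4·x + 5 (coefficients mod 19)
  leading term 15·x^4: subtract (15)·f(x) = 15·x^4 + 15·x^3 + 16·x^2 + 15·x + 4, leaving 3·x^3 + 8·x + 1 (coefficients mod 19)
The degree is now < 4, so this is the remainder. Hence a · b ≡ 3·x^3 + 8·x + 1 in F_19[x]/(f).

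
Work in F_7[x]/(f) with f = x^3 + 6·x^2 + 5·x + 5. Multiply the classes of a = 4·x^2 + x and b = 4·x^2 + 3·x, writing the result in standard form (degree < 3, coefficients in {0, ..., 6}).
Multiply as integer polynomials: a · b = 16·x^4 + 16·x^3 + 3·x^2. Reducing coefficients mod 7: a · b ≡ 2·x^4 + 2·x^3 + 3·x^2. Now divide by f(x) = x^3 + 6·x^2 + 5·x + 5 in F_7[x], eliminating the leading term at each step:
  leading term 2·x^4: subtract (2·x)·f(x) = 2·x^4 + 5·x^3 + 3·x^2 + 3·x, leaving 4·x^3 + 4·x (coefficients mod 7)
  leading term 4·x^3: subtract (4)·f(x) = 4·x^3 + 3·x^2 + 6·x + 6, leaving 4·x^2 + 5·x + 1 (coefficients mod 7)
The degree is now < 3, so this is the remainder. Hence a · b ≡ 4·x^2 + 5·x + 1 in F_7[x]/(f).

Final answer: a · b ≡ 4·x^2 + 5·x + 1 (mod f(x))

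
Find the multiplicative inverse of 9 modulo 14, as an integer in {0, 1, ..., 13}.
9^(−1) ≡ 11 (mod 14)

Apply the extended Euclidean algorithm to (14, 9), tracking rows (r, s, t) with s·14 + t·9 = r. Each division r_prev = q·r_cur + r_new produces the new row as (previous row) − q·(current row):
  row A: (14, 1, 0)   [1·14 + 0·9 = 14]
  row B: (9, 0, 1)   [0·14 + 1·9 = 9]
  14 = 1·9 + 5   → row C = row A − 1·row B = (5, 1, −1)   [check: 1·14 − 1·9 = 5]
  9 = 1·5 + 4   → row D = row B − 1·row C = (4, −1, 2)   [check: −1·14 + 2·9 = 4]
  5 = 1·4 + 1   → row E = row C − 1·row D = (1, 2, −3)   [check: 2·14 − 3·9 = 1]
  4 = 4·1 + 0   → remainder 0, stop. gcd = 1 (last nonzero row E).
The gcd is 1, so 9 is invertible mod 14. The last nonzero row gives 2·14 − 3·9 = 1, so t = −3. So 9^(−1) ≡ −3 ≡ 11 (mod 14). Verify: 9 · 11 = 99 ≡ 1 (mod 14). ✓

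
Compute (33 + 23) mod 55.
1

Both summands are already reduced mod 55. 33 + 23 = 56; 56 = 1·55 + 1, so (33 + 23) mod 55 = 1.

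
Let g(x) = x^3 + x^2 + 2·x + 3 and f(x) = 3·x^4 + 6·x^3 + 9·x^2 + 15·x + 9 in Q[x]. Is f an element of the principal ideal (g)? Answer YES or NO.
In Q[x] the ideal (g) consists of all multiples of g, so f ∈ (g) iff g | f, i.e. iff the remainder of f on division by g is 0. Divide f by g (g is monic, so eliminate the leading term of the running remainder at each step):
  leading term 3·x^4: subtract (3·x)·g(x) = 3·x^4 + 3·x^3 + 6·x^2 + 9·x, leaving 3·x^3 + 3·x^2 + 6·x + 9
  leading term 3·x^3: subtract (3)·g(x) = 3·x^3 + 3·x^2 + 6·x + 9, leaving 0
The remainder is 0, so f(x) = g(x) · h(x) with h(x) = 3·x + 3. Hence g | f, i.e. f ∈ (g).

Final answer: YES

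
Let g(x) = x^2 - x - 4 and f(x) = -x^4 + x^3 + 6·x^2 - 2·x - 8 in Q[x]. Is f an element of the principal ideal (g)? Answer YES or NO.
YES

In Q[x] the ideal (g) consists of all multiples of g, so f ∈ (g) iff g | f, i.e. iff the remainder of f on division by g is 0. Divide f by g (g is monic, so eliminate the leading term of the running remainder at each step):
  leading term -x^4: subtract (-x^2)·g(x) = -x^4 + x^3 + 4·x^2, leaving 2·x^2 - 2·x - 8
  leading term 2·x^2: subtract (2)·g(x) = 2·x^2 - 2·x - 8, leaving 0
The remainder is 0, so f(x) = g(x) · h(x) with h(x) = 2 - x^2. Hence g | f, i.e. f ∈ (g).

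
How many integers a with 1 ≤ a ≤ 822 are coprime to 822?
272

The number of a ∈ {1, ..., 822} with gcd(a, 822) = 1 is by definition Euler's totient φ(822). φ is multiplicative, with φ(p^e) = p^e − p^(e−1). Factorise 822 = 2 · 3 · 137. Then
  φ(822) = (2 − 1) · (3 − 1) · (137 − 1) = 1 · 2 · 136 = 272.
So there are 272 such integers.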